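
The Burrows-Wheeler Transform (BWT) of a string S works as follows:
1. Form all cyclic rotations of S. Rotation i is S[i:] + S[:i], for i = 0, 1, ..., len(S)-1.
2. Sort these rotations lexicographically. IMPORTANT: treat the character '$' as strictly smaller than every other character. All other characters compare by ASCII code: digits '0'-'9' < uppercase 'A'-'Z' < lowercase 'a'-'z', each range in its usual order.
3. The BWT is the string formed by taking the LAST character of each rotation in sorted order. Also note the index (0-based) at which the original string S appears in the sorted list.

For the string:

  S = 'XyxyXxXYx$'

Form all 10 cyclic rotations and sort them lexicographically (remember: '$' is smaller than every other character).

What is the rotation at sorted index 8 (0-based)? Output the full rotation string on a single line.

Answer: yXxXYx$Xyx

Derivation:
All 10 rotations (rotation i = S[i:]+S[:i]):
  rot[0] = XyxyXxXYx$
  rot[1] = yxyXxXYx$X
  rot[2] = xyXxXYx$Xy
  rot[3] = yXxXYx$Xyx
  rot[4] = XxXYx$Xyxy
  rot[5] = xXYx$XyxyX
  rot[6] = XYx$XyxyXx
  rot[7] = Yx$XyxyXxX
  rot[8] = x$XyxyXxXY
  rot[9] = $XyxyXxXYx
Sorted (with $ < everything):
  sorted[0] = $XyxyXxXYx
  sorted[1] = XYx$XyxyXx
  sorted[2] = XxXYx$Xyxy
  sorted[3] = XyxyXxXYx$
  sorted[4] = Yx$XyxyXxX
  sorted[5] = x$XyxyXxXY
  sorted[6] = xXYx$XyxyX
  sorted[7] = xyXxXYx$Xy
  sorted[8] = yXxXYx$Xyx
  sorted[9] = yxyXxXYx$X
sorted[8] = yXxXYx$Xyx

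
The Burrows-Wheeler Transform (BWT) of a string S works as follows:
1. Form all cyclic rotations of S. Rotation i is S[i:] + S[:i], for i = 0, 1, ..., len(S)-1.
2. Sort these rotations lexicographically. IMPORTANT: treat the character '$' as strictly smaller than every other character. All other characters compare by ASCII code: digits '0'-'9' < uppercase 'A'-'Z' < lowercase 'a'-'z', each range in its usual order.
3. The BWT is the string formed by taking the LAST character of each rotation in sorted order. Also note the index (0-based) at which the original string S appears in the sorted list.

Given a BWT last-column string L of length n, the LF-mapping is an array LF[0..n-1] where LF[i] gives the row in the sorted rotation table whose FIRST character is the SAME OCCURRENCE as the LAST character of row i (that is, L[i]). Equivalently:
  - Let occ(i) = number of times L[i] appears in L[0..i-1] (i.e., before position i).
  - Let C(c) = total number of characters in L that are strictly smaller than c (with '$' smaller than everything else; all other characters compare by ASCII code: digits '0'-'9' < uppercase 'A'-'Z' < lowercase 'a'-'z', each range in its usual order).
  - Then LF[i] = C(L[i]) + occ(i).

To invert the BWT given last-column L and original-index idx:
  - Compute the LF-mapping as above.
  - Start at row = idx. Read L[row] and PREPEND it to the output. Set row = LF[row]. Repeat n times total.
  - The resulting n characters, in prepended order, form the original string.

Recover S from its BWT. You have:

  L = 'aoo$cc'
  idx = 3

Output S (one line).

LF mapping: 1 4 5 0 2 3
Walk LF starting at row 3, prepending L[row]:
  step 1: row=3, L[3]='$', prepend. Next row=LF[3]=0
  step 2: row=0, L[0]='a', prepend. Next row=LF[0]=1
  step 3: row=1, L[1]='o', prepend. Next row=LF[1]=4
  step 4: row=4, L[4]='c', prepend. Next row=LF[4]=2
  step 5: row=2, L[2]='o', prepend. Next row=LF[2]=5
  step 6: row=5, L[5]='c', prepend. Next row=LF[5]=3
Reversed output: cocoa$

Answer: cocoa$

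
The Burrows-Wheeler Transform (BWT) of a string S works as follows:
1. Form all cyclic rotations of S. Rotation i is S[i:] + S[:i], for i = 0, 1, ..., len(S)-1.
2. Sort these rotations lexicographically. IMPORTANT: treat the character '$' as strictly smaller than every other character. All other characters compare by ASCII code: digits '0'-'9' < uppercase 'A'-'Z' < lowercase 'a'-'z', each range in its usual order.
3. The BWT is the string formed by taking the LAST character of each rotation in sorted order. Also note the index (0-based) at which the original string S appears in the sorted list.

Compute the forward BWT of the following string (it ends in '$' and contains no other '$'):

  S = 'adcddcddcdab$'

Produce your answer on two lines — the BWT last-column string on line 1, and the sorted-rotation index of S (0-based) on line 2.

All 13 rotations (rotation i = S[i:]+S[:i]):
  rot[0] = adcddcddcdab$
  rot[1] = dcddcddcdab$a
  rot[2] = cddcddcdab$ad
  rot[3] = ddcddcdab$adc
  rot[4] = dcddcdab$adcd
  rot[5] = cddcdab$adcdd
  rot[6] = ddcdab$adcddc
  rot[7] = dcdab$adcddcd
  rot[8] = cdab$adcddcdd
  rot[9] = dab$adcddcddc
  rot[10] = ab$adcddcddcd
  rot[11] = b$adcddcddcda
  rot[12] = $adcddcddcdab
Sorted (with $ < everything):
  sorted[0] = $adcddcddcdab  (last char: 'b')
  sorted[1] = ab$adcddcddcd  (last char: 'd')
  sorted[2] = adcddcddcdab$  (last char: '$')
  sorted[3] = b$adcddcddcda  (last char: 'a')
  sorted[4] = cdab$adcddcdd  (last char: 'd')
  sorted[5] = cddcdab$adcdd  (last char: 'd')
  sorted[6] = cddcddcdab$ad  (last char: 'd')
  sorted[7] = dab$adcddcddc  (last char: 'c')
  sorted[8] = dcdab$adcddcd  (last char: 'd')
  sorted[9] = dcddcdab$adcd  (last char: 'd')
  sorted[10] = dcddcddcdab$a  (last char: 'a')
  sorted[11] = ddcdab$adcddc  (last char: 'c')
  sorted[12] = ddcddcdab$adc  (last char: 'c')
Last column: bd$adddcddacc
Original string S is at sorted index 2

Answer: bd$adddcddacc
2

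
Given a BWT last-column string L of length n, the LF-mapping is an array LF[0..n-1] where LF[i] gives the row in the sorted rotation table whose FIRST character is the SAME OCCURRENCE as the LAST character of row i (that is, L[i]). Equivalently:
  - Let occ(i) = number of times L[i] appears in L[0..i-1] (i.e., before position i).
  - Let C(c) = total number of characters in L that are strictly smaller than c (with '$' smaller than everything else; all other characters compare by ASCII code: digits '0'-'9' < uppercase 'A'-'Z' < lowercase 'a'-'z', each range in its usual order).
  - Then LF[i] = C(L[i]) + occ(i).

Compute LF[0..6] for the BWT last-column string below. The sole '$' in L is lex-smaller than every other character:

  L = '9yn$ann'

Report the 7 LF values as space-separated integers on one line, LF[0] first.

Char counts: '$':1, '9':1, 'a':1, 'n':3, 'y':1
C (first-col start): C('$')=0, C('9')=1, C('a')=2, C('n')=3, C('y')=6
L[0]='9': occ=0, LF[0]=C('9')+0=1+0=1
L[1]='y': occ=0, LF[1]=C('y')+0=6+0=6
L[2]='n': occ=0, LF[2]=C('n')+0=3+0=3
L[3]='$': occ=0, LF[3]=C('$')+0=0+0=0
L[4]='a': occ=0, LF[4]=C('a')+0=2+0=2
L[5]='n': occ=1, LF[5]=C('n')+1=3+1=4
L[6]='n': occ=2, LF[6]=C('n')+2=3+2=5

Answer: 1 6 3 0 2 4 5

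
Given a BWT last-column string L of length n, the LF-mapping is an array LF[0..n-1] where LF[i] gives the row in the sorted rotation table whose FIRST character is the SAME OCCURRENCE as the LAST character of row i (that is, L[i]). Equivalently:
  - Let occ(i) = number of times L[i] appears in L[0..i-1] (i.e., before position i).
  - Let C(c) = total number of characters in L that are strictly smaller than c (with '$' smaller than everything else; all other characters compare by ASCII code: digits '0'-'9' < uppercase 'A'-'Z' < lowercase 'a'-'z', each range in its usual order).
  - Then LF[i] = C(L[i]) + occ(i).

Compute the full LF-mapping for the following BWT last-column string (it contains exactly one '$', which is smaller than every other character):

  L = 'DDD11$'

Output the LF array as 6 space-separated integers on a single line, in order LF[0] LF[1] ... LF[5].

Char counts: '$':1, '1':2, 'D':3
C (first-col start): C('$')=0, C('1')=1, C('D')=3
L[0]='D': occ=0, LF[0]=C('D')+0=3+0=3
L[1]='D': occ=1, LF[1]=C('D')+1=3+1=4
L[2]='D': occ=2, LF[2]=C('D')+2=3+2=5
L[3]='1': occ=0, LF[3]=C('1')+0=1+0=1
L[4]='1': occ=1, LF[4]=C('1')+1=1+1=2
L[5]='$': occ=0, LF[5]=C('$')+0=0+0=0

Answer: 3 4 5 1 2 0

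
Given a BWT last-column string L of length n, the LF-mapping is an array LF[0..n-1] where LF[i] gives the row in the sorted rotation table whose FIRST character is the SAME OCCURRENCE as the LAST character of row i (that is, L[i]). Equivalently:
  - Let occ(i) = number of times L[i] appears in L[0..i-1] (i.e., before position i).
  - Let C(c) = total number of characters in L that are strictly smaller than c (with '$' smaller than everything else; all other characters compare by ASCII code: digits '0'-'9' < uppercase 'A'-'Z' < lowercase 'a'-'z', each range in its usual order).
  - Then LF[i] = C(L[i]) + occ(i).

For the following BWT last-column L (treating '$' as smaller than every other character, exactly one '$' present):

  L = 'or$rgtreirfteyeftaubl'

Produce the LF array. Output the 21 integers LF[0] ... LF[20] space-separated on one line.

Char counts: '$':1, 'a':1, 'b':1, 'e':3, 'f':2, 'g':1, 'i':1, 'l':1, 'o':1, 'r':4, 't':3, 'u':1, 'y':1
C (first-col start): C('$')=0, C('a')=1, C('b')=2, C('e')=3, C('f')=6, C('g')=8, C('i')=9, C('l')=10, C('o')=11, C('r')=12, C('t')=16, C('u')=19, C('y')=20
L[0]='o': occ=0, LF[0]=C('o')+0=11+0=11
L[1]='r': occ=0, LF[1]=C('r')+0=12+0=12
L[2]='$': occ=0, LF[2]=C('$')+0=0+0=0
L[3]='r': occ=1, LF[3]=C('r')+1=12+1=13
L[4]='g': occ=0, LF[4]=C('g')+0=8+0=8
L[5]='t': occ=0, LF[5]=C('t')+0=16+0=16
L[6]='r': occ=2, LF[6]=C('r')+2=12+2=14
L[7]='e': occ=0, LF[7]=C('e')+0=3+0=3
L[8]='i': occ=0, LF[8]=C('i')+0=9+0=9
L[9]='r': occ=3, LF[9]=C('r')+3=12+3=15
L[10]='f': occ=0, LF[10]=C('f')+0=6+0=6
L[11]='t': occ=1, LF[11]=C('t')+1=16+1=17
L[12]='e': occ=1, LF[12]=C('e')+1=3+1=4
L[13]='y': occ=0, LF[13]=C('y')+0=20+0=20
L[14]='e': occ=2, LF[14]=C('e')+2=3+2=5
L[15]='f': occ=1, LF[15]=C('f')+1=6+1=7
L[16]='t': occ=2, LF[16]=C('t')+2=16+2=18
L[17]='a': occ=0, LF[17]=C('a')+0=1+0=1
L[18]='u': occ=0, LF[18]=C('u')+0=19+0=19
L[19]='b': occ=0, LF[19]=C('b')+0=2+0=2
L[20]='l': occ=0, LF[20]=C('l')+0=10+0=10

Answer: 11 12 0 13 8 16 14 3 9 15 6 17 4 20 5 7 18 1 19 2 10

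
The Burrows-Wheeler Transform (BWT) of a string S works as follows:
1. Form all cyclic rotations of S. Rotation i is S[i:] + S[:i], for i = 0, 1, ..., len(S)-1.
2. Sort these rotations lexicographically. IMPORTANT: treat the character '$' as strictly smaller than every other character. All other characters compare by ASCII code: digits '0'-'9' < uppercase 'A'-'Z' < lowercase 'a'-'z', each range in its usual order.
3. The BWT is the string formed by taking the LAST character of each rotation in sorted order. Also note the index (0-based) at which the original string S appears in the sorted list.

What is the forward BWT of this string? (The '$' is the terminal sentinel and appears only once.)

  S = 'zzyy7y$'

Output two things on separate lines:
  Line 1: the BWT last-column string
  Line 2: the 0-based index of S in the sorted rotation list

Answer: yy7yzz$
6

Derivation:
All 7 rotations (rotation i = S[i:]+S[:i]):
  rot[0] = zzyy7y$
  rot[1] = zyy7y$z
  rot[2] = yy7y$zz
  rot[3] = y7y$zzy
  rot[4] = 7y$zzyy
  rot[5] = y$zzyy7
  rot[6] = $zzyy7y
Sorted (with $ < everything):
  sorted[0] = $zzyy7y  (last char: 'y')
  sorted[1] = 7y$zzyy  (last char: 'y')
  sorted[2] = y$zzyy7  (last char: '7')
  sorted[3] = y7y$zzy  (last char: 'y')
  sorted[4] = yy7y$zz  (last char: 'z')
  sorted[5] = zyy7y$z  (last char: 'z')
  sorted[6] = zzyy7y$  (last char: '$')
Last column: yy7yzz$
Original string S is at sorted index 6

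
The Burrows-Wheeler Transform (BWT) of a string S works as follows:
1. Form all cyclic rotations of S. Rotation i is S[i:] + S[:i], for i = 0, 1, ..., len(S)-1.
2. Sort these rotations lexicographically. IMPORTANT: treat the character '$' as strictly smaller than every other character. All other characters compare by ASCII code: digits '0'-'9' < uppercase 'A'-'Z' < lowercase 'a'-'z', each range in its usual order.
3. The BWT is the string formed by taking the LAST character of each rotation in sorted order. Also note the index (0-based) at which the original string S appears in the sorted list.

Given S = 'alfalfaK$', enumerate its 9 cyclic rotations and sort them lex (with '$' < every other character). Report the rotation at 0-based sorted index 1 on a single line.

All 9 rotations (rotation i = S[i:]+S[:i]):
  rot[0] = alfalfaK$
  rot[1] = lfalfaK$a
  rot[2] = falfaK$al
  rot[3] = alfaK$alf
  rot[4] = lfaK$alfa
  rot[5] = faK$alfal
  rot[6] = aK$alfalf
  rot[7] = K$alfalfa
  rot[8] = $alfalfaK
Sorted (with $ < everything):
  sorted[0] = $alfalfaK
  sorted[1] = K$alfalfa
  sorted[2] = aK$alfalf
  sorted[3] = alfaK$alf
  sorted[4] = alfalfaK$
  sorted[5] = faK$alfal
  sorted[6] = falfaK$al
  sorted[7] = lfaK$alfa
  sorted[8] = lfalfaK$a
sorted[1] = K$alfalfa

Answer: K$alfalfa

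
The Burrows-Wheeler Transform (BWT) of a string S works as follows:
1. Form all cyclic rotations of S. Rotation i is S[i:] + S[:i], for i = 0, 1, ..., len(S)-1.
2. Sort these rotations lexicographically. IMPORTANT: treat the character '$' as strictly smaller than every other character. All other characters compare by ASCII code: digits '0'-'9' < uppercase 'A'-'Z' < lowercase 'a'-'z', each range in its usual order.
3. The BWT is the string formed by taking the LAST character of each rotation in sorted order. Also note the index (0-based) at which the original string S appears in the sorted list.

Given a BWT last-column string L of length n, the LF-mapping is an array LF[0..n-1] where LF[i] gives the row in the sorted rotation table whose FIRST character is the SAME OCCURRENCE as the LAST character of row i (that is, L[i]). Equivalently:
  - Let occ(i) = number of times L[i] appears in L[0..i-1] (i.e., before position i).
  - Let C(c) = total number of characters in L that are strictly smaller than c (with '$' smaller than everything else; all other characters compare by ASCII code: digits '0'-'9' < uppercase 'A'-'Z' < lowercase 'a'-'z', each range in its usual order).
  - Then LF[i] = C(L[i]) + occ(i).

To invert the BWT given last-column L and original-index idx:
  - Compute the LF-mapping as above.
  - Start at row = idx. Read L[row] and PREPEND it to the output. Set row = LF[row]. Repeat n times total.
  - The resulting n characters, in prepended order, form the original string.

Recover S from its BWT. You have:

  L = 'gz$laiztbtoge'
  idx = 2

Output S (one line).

Answer: bottlezigzag$

Derivation:
LF mapping: 4 11 0 7 1 6 12 9 2 10 8 5 3
Walk LF starting at row 2, prepending L[row]:
  step 1: row=2, L[2]='$', prepend. Next row=LF[2]=0
  step 2: row=0, L[0]='g', prepend. Next row=LF[0]=4
  step 3: row=4, L[4]='a', prepend. Next row=LF[4]=1
  step 4: row=1, L[1]='z', prepend. Next row=LF[1]=11
  step 5: row=11, L[11]='g', prepend. Next row=LF[11]=5
  step 6: row=5, L[5]='i', prepend. Next row=LF[5]=6
  step 7: row=6, L[6]='z', prepend. Next row=LF[6]=12
  step 8: row=12, L[12]='e', prepend. Next row=LF[12]=3
  step 9: row=3, L[3]='l', prepend. Next row=LF[3]=7
  step 10: row=7, L[7]='t', prepend. Next row=LF[7]=9
  step 11: row=9, L[9]='t', prepend. Next row=LF[9]=10
  step 12: row=10, L[10]='o', prepend. Next row=LF[10]=8
  step 13: row=8, L[8]='b', prepend. Next row=LF[8]=2
Reversed output: bottlezigzag$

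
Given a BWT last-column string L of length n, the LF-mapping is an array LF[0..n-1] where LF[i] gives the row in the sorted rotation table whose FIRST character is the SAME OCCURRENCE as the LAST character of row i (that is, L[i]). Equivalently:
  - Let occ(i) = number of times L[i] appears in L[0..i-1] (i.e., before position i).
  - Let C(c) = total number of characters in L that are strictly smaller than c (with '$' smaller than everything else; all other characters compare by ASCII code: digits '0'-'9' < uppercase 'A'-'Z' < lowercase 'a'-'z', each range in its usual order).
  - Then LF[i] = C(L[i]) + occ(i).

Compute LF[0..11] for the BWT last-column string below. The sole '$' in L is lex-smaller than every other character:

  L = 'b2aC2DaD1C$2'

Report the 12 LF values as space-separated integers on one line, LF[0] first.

Answer: 11 2 9 5 3 7 10 8 1 6 0 4

Derivation:
Char counts: '$':1, '1':1, '2':3, 'C':2, 'D':2, 'a':2, 'b':1
C (first-col start): C('$')=0, C('1')=1, C('2')=2, C('C')=5, C('D')=7, C('a')=9, C('b')=11
L[0]='b': occ=0, LF[0]=C('b')+0=11+0=11
L[1]='2': occ=0, LF[1]=C('2')+0=2+0=2
L[2]='a': occ=0, LF[2]=C('a')+0=9+0=9
L[3]='C': occ=0, LF[3]=C('C')+0=5+0=5
L[4]='2': occ=1, LF[4]=C('2')+1=2+1=3
L[5]='D': occ=0, LF[5]=C('D')+0=7+0=7
L[6]='a': occ=1, LF[6]=C('a')+1=9+1=10
L[7]='D': occ=1, LF[7]=C('D')+1=7+1=8
L[8]='1': occ=0, LF[8]=C('1')+0=1+0=1
L[9]='C': occ=1, LF[9]=C('C')+1=5+1=6
L[10]='$': occ=0, LF[10]=C('$')+0=0+0=0
L[11]='2': occ=2, LF[11]=C('2')+2=2+2=4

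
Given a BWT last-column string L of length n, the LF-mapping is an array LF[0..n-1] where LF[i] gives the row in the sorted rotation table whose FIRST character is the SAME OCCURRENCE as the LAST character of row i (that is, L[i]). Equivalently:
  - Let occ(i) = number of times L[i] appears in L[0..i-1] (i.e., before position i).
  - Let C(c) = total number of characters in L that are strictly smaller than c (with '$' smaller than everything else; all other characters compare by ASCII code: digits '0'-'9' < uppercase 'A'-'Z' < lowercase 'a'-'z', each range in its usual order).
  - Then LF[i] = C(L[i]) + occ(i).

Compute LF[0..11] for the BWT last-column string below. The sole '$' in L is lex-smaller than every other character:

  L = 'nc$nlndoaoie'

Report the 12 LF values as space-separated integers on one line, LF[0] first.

Answer: 7 2 0 8 6 9 3 10 1 11 5 4

Derivation:
Char counts: '$':1, 'a':1, 'c':1, 'd':1, 'e':1, 'i':1, 'l':1, 'n':3, 'o':2
C (first-col start): C('$')=0, C('a')=1, C('c')=2, C('d')=3, C('e')=4, C('i')=5, C('l')=6, C('n')=7, C('o')=10
L[0]='n': occ=0, LF[0]=C('n')+0=7+0=7
L[1]='c': occ=0, LF[1]=C('c')+0=2+0=2
L[2]='$': occ=0, LF[2]=C('$')+0=0+0=0
L[3]='n': occ=1, LF[3]=C('n')+1=7+1=8
L[4]='l': occ=0, LF[4]=C('l')+0=6+0=6
L[5]='n': occ=2, LF[5]=C('n')+2=7+2=9
L[6]='d': occ=0, LF[6]=C('d')+0=3+0=3
L[7]='o': occ=0, LF[7]=C('o')+0=10+0=10
L[8]='a': occ=0, LF[8]=C('a')+0=1+0=1
L[9]='o': occ=1, LF[9]=C('o')+1=10+1=11
L[10]='i': occ=0, LF[10]=C('i')+0=5+0=5
L[11]='e': occ=0, LF[11]=C('e')+0=4+0=4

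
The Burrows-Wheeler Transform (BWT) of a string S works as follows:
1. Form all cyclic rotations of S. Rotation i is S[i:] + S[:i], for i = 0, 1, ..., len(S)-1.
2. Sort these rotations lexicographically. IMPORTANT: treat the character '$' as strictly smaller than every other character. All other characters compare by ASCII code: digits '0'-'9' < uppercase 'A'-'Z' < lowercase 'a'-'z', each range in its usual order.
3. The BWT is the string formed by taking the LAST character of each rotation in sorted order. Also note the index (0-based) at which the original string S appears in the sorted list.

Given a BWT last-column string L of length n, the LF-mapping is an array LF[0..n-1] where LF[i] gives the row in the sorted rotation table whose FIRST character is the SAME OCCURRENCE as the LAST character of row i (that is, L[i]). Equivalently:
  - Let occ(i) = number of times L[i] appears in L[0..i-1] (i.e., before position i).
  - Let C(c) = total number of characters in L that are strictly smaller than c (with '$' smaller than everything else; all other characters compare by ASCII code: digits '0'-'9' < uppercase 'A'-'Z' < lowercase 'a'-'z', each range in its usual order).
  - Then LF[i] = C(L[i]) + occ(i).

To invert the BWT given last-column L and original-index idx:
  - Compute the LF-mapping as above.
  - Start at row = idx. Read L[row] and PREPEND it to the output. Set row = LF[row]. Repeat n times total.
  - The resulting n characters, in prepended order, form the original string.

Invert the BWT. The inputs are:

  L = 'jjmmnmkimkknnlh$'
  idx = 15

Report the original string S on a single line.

Answer: nmlnjhnmkkmikmj$

Derivation:
LF mapping: 3 4 9 10 13 11 5 2 12 6 7 14 15 8 1 0
Walk LF starting at row 15, prepending L[row]:
  step 1: row=15, L[15]='$', prepend. Next row=LF[15]=0
  step 2: row=0, L[0]='j', prepend. Next row=LF[0]=3
  step 3: row=3, L[3]='m', prepend. Next row=LF[3]=10
  step 4: row=10, L[10]='k', prepend. Next row=LF[10]=7
  step 5: row=7, L[7]='i', prepend. Next row=LF[7]=2
  step 6: row=2, L[2]='m', prepend. Next row=LF[2]=9
  step 7: row=9, L[9]='k', prepend. Next row=LF[9]=6
  step 8: row=6, L[6]='k', prepend. Next row=LF[6]=5
  step 9: row=5, L[5]='m', prepend. Next row=LF[5]=11
  step 10: row=11, L[11]='n', prepend. Next row=LF[11]=14
  step 11: row=14, L[14]='h', prepend. Next row=LF[14]=1
  step 12: row=1, L[1]='j', prepend. Next row=LF[1]=4
  step 13: row=4, L[4]='n', prepend. Next row=LF[4]=13
  step 14: row=13, L[13]='l', prepend. Next row=LF[13]=8
  step 15: row=8, L[8]='m', prepend. Next row=LF[8]=12
  step 16: row=12, L[12]='n', prepend. Next row=LF[12]=15
Reversed output: nmlnjhnmkkmikmj$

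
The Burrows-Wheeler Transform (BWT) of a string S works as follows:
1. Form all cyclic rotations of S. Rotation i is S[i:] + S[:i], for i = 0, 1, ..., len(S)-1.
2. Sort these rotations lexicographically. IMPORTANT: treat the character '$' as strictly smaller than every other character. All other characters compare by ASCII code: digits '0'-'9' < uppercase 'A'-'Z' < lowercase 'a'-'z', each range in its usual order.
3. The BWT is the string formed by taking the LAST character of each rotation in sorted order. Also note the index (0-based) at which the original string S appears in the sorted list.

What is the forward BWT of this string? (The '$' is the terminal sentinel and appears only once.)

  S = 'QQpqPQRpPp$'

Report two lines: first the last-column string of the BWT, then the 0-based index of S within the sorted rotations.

Answer: pqp$PQQPRQp
3

Derivation:
All 11 rotations (rotation i = S[i:]+S[:i]):
  rot[0] = QQpqPQRpPp$
  rot[1] = QpqPQRpPp$Q
  rot[2] = pqPQRpPp$QQ
  rot[3] = qPQRpPp$QQp
  rot[4] = PQRpPp$QQpq
  rot[5] = QRpPp$QQpqP
  rot[6] = RpPp$QQpqPQ
  rot[7] = pPp$QQpqPQR
  rot[8] = Pp$QQpqPQRp
  rot[9] = p$QQpqPQRpP
  rot[10] = $QQpqPQRpPp
Sorted (with $ < everything):
  sorted[0] = $QQpqPQRpPp  (last char: 'p')
  sorted[1] = PQRpPp$QQpq  (last char: 'q')
  sorted[2] = Pp$QQpqPQRp  (last char: 'p')
  sorted[3] = QQpqPQRpPp$  (last char: '$')
  sorted[4] = QRpPp$QQpqP  (last char: 'P')
  sorted[5] = QpqPQRpPp$Q  (last char: 'Q')
  sorted[6] = RpPp$QQpqPQ  (last char: 'Q')
  sorted[7] = p$QQpqPQRpP  (last char: 'P')
  sorted[8] = pPp$QQpqPQR  (last char: 'R')
  sorted[9] = pqPQRpPp$QQ  (last char: 'Q')
  sorted[10] = qPQRpPp$QQp  (last char: 'p')
Last column: pqp$PQQPRQp
Original string S is at sorted index 3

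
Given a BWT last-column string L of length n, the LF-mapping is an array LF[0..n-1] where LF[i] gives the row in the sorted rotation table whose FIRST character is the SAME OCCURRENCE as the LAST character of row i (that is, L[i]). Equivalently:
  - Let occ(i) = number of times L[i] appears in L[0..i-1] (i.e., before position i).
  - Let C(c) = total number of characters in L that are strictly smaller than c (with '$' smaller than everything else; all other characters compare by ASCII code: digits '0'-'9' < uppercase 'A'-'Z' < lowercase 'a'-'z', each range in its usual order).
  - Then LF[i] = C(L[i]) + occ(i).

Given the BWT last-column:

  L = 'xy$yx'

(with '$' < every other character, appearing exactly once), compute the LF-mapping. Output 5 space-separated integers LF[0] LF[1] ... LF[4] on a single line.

Answer: 1 3 0 4 2

Derivation:
Char counts: '$':1, 'x':2, 'y':2
C (first-col start): C('$')=0, C('x')=1, C('y')=3
L[0]='x': occ=0, LF[0]=C('x')+0=1+0=1
L[1]='y': occ=0, LF[1]=C('y')+0=3+0=3
L[2]='$': occ=0, LF[2]=C('$')+0=0+0=0
L[3]='y': occ=1, LF[3]=C('y')+1=3+1=4
L[4]='x': occ=1, LF[4]=C('x')+1=1+1=2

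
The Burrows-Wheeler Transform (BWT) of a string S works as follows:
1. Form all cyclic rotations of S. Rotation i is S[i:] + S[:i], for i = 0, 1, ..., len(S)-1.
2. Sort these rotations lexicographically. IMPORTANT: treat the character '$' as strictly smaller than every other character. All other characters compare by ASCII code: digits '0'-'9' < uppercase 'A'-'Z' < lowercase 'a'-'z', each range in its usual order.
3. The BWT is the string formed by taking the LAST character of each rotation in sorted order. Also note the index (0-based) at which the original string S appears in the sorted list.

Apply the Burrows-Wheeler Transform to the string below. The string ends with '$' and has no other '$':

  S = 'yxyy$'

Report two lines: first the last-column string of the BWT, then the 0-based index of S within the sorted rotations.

Answer: yyy$x
3

Derivation:
All 5 rotations (rotation i = S[i:]+S[:i]):
  rot[0] = yxyy$
  rot[1] = xyy$y
  rot[2] = yy$yx
  rot[3] = y$yxy
  rot[4] = $yxyy
Sorted (with $ < everything):
  sorted[0] = $yxyy  (last char: 'y')
  sorted[1] = xyy$y  (last char: 'y')
  sorted[2] = y$yxy  (last char: 'y')
  sorted[3] = yxyy$  (last char: '$')
  sorted[4] = yy$yx  (last char: 'x')
Last column: yyy$x
Original string S is at sorted index 3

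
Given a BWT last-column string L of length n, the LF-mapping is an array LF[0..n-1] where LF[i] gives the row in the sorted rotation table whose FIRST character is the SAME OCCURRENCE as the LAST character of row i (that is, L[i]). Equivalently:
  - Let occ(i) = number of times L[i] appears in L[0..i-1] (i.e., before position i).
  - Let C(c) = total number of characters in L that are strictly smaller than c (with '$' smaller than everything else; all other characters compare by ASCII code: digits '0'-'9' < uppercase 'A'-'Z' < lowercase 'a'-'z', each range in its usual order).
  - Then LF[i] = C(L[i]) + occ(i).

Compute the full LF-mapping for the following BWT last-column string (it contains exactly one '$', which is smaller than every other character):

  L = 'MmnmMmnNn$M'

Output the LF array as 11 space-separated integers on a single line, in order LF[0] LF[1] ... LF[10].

Answer: 1 5 8 6 2 7 9 4 10 0 3

Derivation:
Char counts: '$':1, 'M':3, 'N':1, 'm':3, 'n':3
C (first-col start): C('$')=0, C('M')=1, C('N')=4, C('m')=5, C('n')=8
L[0]='M': occ=0, LF[0]=C('M')+0=1+0=1
L[1]='m': occ=0, LF[1]=C('m')+0=5+0=5
L[2]='n': occ=0, LF[2]=C('n')+0=8+0=8
L[3]='m': occ=1, LF[3]=C('m')+1=5+1=6
L[4]='M': occ=1, LF[4]=C('M')+1=1+1=2
L[5]='m': occ=2, LF[5]=C('m')+2=5+2=7
L[6]='n': occ=1, LF[6]=C('n')+1=8+1=9
L[7]='N': occ=0, LF[7]=C('N')+0=4+0=4
L[8]='n': occ=2, LF[8]=C('n')+2=8+2=10
L[9]='$': occ=0, LF[9]=C('$')+0=0+0=0
L[10]='M': occ=2, LF[10]=C('M')+2=1+2=3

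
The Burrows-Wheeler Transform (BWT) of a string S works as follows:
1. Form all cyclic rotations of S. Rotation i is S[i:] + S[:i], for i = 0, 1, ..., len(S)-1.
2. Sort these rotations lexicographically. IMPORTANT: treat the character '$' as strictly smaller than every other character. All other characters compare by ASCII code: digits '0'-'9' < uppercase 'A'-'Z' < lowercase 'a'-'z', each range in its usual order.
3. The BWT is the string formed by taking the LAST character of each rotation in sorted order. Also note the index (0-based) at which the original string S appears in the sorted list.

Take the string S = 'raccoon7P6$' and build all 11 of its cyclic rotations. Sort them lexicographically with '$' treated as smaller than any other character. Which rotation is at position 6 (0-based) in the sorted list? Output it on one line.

Answer: coon7P6$rac

Derivation:
All 11 rotations (rotation i = S[i:]+S[:i]):
  rot[0] = raccoon7P6$
  rot[1] = accoon7P6$r
  rot[2] = ccoon7P6$ra
  rot[3] = coon7P6$rac
  rot[4] = oon7P6$racc
  rot[5] = on7P6$racco
  rot[6] = n7P6$raccoo
  rot[7] = 7P6$raccoon
  rot[8] = P6$raccoon7
  rot[9] = 6$raccoon7P
  rot[10] = $raccoon7P6
Sorted (with $ < everything):
  sorted[0] = $raccoon7P6
  sorted[1] = 6$raccoon7P
  sorted[2] = 7P6$raccoon
  sorted[3] = P6$raccoon7
  sorted[4] = accoon7P6$r
  sorted[5] = ccoon7P6$ra
  sorted[6] = coon7P6$rac
  sorted[7] = n7P6$raccoo
  sorted[8] = on7P6$racco
  sorted[9] = oon7P6$racc
  sorted[10] = raccoon7P6$
sorted[6] = coon7P6$rac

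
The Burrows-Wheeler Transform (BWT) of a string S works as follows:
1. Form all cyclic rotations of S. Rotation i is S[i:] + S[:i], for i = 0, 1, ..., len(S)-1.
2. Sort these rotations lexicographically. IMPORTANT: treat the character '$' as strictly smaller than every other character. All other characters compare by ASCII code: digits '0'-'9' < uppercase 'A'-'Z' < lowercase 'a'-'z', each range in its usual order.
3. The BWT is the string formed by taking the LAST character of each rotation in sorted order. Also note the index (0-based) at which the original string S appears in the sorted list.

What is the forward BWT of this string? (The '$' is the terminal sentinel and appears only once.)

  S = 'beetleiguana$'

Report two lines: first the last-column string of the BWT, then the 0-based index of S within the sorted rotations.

All 13 rotations (rotation i = S[i:]+S[:i]):
  rot[0] = beetleiguana$
  rot[1] = eetleiguana$b
  rot[2] = etleiguana$be
  rot[3] = tleiguana$bee
  rot[4] = leiguana$beet
  rot[5] = eiguana$beetl
  rot[6] = iguana$beetle
  rot[7] = guana$beetlei
  rot[8] = uana$beetleig
  rot[9] = ana$beetleigu
  rot[10] = na$beetleigua
  rot[11] = a$beetleiguan
  rot[12] = $beetleiguana
Sorted (with $ < everything):
  sorted[0] = $beetleiguana  (last char: 'a')
  sorted[1] = a$beetleiguan  (last char: 'n')
  sorted[2] = ana$beetleigu  (last char: 'u')
  sorted[3] = beetleiguana$  (last char: '$')
  sorted[4] = eetleiguana$b  (last char: 'b')
  sorted[5] = eiguana$beetl  (last char: 'l')
  sorted[6] = etleiguana$be  (last char: 'e')
  sorted[7] = guana$beetlei  (last char: 'i')
  sorted[8] = iguana$beetle  (last char: 'e')
  sorted[9] = leiguana$beet  (last char: 't')
  sorted[10] = na$beetleigua  (last char: 'a')
  sorted[11] = tleiguana$bee  (last char: 'e')
  sorted[12] = uana$beetleig  (last char: 'g')
Last column: anu$bleietaeg
Original string S is at sorted index 3

Answer: anu$bleietaeg
3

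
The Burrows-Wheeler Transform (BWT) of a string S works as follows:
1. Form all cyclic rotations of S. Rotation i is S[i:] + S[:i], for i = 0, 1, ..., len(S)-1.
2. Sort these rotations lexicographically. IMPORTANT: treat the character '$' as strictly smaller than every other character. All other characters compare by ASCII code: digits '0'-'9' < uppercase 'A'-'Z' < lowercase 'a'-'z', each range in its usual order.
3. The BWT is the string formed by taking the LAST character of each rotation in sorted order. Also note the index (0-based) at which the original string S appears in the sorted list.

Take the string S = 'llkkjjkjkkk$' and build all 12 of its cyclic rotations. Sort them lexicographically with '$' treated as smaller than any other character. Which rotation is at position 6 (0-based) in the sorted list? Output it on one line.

Answer: kjkkk$llkkjj

Derivation:
All 12 rotations (rotation i = S[i:]+S[:i]):
  rot[0] = llkkjjkjkkk$
  rot[1] = lkkjjkjkkk$l
  rot[2] = kkjjkjkkk$ll
  rot[3] = kjjkjkkk$llk
  rot[4] = jjkjkkk$llkk
  rot[5] = jkjkkk$llkkj
  rot[6] = kjkkk$llkkjj
  rot[7] = jkkk$llkkjjk
  rot[8] = kkk$llkkjjkj
  rot[9] = kk$llkkjjkjk
  rot[10] = k$llkkjjkjkk
  rot[11] = $llkkjjkjkkk
Sorted (with $ < everything):
  sorted[0] = $llkkjjkjkkk
  sorted[1] = jjkjkkk$llkk
  sorted[2] = jkjkkk$llkkj
  sorted[3] = jkkk$llkkjjk
  sorted[4] = k$llkkjjkjkk
  sorted[5] = kjjkjkkk$llk
  sorted[6] = kjkkk$llkkjj
  sorted[7] = kk$llkkjjkjk
  sorted[8] = kkjjkjkkk$ll
  sorted[9] = kkk$llkkjjkj
  sorted[10] = lkkjjkjkkk$l
  sorted[11] = llkkjjkjkkk$
sorted[6] = kjkkk$llkkjj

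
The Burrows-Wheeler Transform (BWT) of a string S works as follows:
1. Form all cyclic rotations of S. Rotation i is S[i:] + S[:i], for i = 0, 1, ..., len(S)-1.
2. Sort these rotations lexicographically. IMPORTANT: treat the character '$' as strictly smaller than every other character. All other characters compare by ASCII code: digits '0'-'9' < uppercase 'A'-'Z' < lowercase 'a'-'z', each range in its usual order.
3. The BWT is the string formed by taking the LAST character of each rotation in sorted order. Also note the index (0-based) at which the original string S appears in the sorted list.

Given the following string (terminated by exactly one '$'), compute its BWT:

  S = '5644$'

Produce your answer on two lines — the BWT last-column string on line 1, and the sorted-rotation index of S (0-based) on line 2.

Answer: 446$5
3

Derivation:
All 5 rotations (rotation i = S[i:]+S[:i]):
  rot[0] = 5644$
  rot[1] = 644$5
  rot[2] = 44$56
  rot[3] = 4$564
  rot[4] = $5644
Sorted (with $ < everything):
  sorted[0] = $5644  (last char: '4')
  sorted[1] = 4$564  (last char: '4')
  sorted[2] = 44$56  (last char: '6')
  sorted[3] = 5644$  (last char: '$')
  sorted[4] = 644$5  (last char: '5')
Last column: 446$5
Original string S is at sorted index 3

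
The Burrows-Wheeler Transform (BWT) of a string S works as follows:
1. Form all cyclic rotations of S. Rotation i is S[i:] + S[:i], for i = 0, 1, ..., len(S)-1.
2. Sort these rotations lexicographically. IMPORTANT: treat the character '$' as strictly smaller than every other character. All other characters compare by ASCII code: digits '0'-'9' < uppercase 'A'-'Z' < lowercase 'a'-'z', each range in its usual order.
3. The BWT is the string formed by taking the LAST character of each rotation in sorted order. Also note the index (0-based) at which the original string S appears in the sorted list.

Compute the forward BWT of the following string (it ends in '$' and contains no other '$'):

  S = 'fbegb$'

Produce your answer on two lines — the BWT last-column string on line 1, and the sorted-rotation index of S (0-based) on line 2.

Answer: bgfb$e
4

Derivation:
All 6 rotations (rotation i = S[i:]+S[:i]):
  rot[0] = fbegb$
  rot[1] = begb$f
  rot[2] = egb$fb
  rot[3] = gb$fbe
  rot[4] = b$fbeg
  rot[5] = $fbegb
Sorted (with $ < everything):
  sorted[0] = $fbegb  (last char: 'b')
  sorted[1] = b$fbeg  (last char: 'g')
  sorted[2] = begb$f  (last char: 'f')
  sorted[3] = egb$fb  (last char: 'b')
  sorted[4] = fbegb$  (last char: '$')
  sorted[5] = gb$fbe  (last char: 'e')
Last column: bgfb$e
Original string S is at sorted index 4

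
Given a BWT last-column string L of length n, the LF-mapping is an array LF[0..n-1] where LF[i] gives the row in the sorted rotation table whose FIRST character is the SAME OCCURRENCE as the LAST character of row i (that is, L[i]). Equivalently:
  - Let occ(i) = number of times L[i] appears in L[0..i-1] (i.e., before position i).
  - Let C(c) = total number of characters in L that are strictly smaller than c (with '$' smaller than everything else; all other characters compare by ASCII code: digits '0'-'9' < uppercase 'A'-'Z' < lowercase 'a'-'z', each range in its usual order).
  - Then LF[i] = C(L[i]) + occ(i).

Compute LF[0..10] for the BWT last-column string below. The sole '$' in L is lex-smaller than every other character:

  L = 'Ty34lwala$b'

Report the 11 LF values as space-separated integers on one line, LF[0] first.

Char counts: '$':1, '3':1, '4':1, 'T':1, 'a':2, 'b':1, 'l':2, 'w':1, 'y':1
C (first-col start): C('$')=0, C('3')=1, C('4')=2, C('T')=3, C('a')=4, C('b')=6, C('l')=7, C('w')=9, C('y')=10
L[0]='T': occ=0, LF[0]=C('T')+0=3+0=3
L[1]='y': occ=0, LF[1]=C('y')+0=10+0=10
L[2]='3': occ=0, LF[2]=C('3')+0=1+0=1
L[3]='4': occ=0, LF[3]=C('4')+0=2+0=2
L[4]='l': occ=0, LF[4]=C('l')+0=7+0=7
L[5]='w': occ=0, LF[5]=C('w')+0=9+0=9
L[6]='a': occ=0, LF[6]=C('a')+0=4+0=4
L[7]='l': occ=1, LF[7]=C('l')+1=7+1=8
L[8]='a': occ=1, LF[8]=C('a')+1=4+1=5
L[9]='$': occ=0, LF[9]=C('$')+0=0+0=0
L[10]='b': occ=0, LF[10]=C('b')+0=6+0=6

Answer: 3 10 1 2 7 9 4 8 5 0 6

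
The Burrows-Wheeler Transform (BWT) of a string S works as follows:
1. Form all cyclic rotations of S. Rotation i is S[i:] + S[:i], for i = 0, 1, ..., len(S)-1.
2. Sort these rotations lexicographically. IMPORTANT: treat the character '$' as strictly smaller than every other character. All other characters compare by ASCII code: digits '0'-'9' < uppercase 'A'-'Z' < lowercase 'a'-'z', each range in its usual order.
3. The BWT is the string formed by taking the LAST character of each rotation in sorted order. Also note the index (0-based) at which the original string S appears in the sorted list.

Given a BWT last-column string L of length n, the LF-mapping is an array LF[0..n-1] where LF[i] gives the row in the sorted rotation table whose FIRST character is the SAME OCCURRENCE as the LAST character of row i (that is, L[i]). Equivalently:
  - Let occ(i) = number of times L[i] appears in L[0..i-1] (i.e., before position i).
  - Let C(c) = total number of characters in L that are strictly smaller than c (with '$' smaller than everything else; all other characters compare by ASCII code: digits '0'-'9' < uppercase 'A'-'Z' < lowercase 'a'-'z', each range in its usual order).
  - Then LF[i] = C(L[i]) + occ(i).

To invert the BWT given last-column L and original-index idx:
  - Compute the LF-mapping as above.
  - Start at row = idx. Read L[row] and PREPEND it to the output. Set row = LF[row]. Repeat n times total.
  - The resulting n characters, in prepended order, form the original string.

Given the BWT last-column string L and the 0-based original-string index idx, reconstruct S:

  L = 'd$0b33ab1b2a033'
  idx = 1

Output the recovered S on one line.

Answer: 00b3ba332ab13d$

Derivation:
LF mapping: 14 0 1 11 5 6 9 12 3 13 4 10 2 7 8
Walk LF starting at row 1, prepending L[row]:
  step 1: row=1, L[1]='$', prepend. Next row=LF[1]=0
  step 2: row=0, L[0]='d', prepend. Next row=LF[0]=14
  step 3: row=14, L[14]='3', prepend. Next row=LF[14]=8
  step 4: row=8, L[8]='1', prepend. Next row=LF[8]=3
  step 5: row=3, L[3]='b', prepend. Next row=LF[3]=11
  step 6: row=11, L[11]='a', prepend. Next row=LF[11]=10
  step 7: row=10, L[10]='2', prepend. Next row=LF[10]=4
  step 8: row=4, L[4]='3', prepend. Next row=LF[4]=5
  step 9: row=5, L[5]='3', prepend. Next row=LF[5]=6
  step 10: row=6, L[6]='a', prepend. Next row=LF[6]=9
  step 11: row=9, L[9]='b', prepend. Next row=LF[9]=13
  step 12: row=13, L[13]='3', prepend. Next row=LF[13]=7
  step 13: row=7, L[7]='b', prepend. Next row=LF[7]=12
  step 14: row=12, L[12]='0', prepend. Next row=LF[12]=2
  step 15: row=2, L[2]='0', prepend. Next row=LF[2]=1
Reversed output: 00b3ba332ab13d$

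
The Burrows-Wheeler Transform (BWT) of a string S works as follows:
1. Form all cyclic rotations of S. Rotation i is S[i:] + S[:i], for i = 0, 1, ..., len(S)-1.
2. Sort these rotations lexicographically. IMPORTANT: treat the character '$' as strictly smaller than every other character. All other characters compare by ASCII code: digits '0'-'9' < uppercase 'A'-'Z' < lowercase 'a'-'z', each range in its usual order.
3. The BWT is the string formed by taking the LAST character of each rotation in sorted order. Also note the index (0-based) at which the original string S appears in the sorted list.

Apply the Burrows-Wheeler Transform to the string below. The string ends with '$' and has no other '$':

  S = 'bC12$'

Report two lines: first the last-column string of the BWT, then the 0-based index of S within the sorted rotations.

All 5 rotations (rotation i = S[i:]+S[:i]):
  rot[0] = bC12$
  rot[1] = C12$b
  rot[2] = 12$bC
  rot[3] = 2$bC1
  rot[4] = $bC12
Sorted (with $ < everything):
  sorted[0] = $bC12  (last char: '2')
  sorted[1] = 12$bC  (last char: 'C')
  sorted[2] = 2$bC1  (last char: '1')
  sorted[3] = C12$b  (last char: 'b')
  sorted[4] = bC12$  (last char: '$')
Last column: 2C1b$
Original string S is at sorted index 4

Answer: 2C1b$
4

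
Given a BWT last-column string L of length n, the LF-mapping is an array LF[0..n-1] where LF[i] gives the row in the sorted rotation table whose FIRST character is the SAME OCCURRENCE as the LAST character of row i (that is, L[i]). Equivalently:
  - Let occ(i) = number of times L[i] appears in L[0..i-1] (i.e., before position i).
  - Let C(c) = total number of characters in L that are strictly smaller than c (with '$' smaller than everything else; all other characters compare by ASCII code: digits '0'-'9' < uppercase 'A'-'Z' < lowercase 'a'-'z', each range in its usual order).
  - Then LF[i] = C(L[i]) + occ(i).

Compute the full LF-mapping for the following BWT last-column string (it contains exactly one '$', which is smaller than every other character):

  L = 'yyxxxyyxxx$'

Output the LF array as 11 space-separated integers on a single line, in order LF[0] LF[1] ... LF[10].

Answer: 7 8 1 2 3 9 10 4 5 6 0

Derivation:
Char counts: '$':1, 'x':6, 'y':4
C (first-col start): C('$')=0, C('x')=1, C('y')=7
L[0]='y': occ=0, LF[0]=C('y')+0=7+0=7
L[1]='y': occ=1, LF[1]=C('y')+1=7+1=8
L[2]='x': occ=0, LF[2]=C('x')+0=1+0=1
L[3]='x': occ=1, LF[3]=C('x')+1=1+1=2
L[4]='x': occ=2, LF[4]=C('x')+2=1+2=3
L[5]='y': occ=2, LF[5]=C('y')+2=7+2=9
L[6]='y': occ=3, LF[6]=C('y')+3=7+3=10
L[7]='x': occ=3, LF[7]=C('x')+3=1+3=4
L[8]='x': occ=4, LF[8]=C('x')+4=1+4=5
L[9]='x': occ=5, LF[9]=C('x')+5=1+5=6
L[10]='$': occ=0, LF[10]=C('$')+0=0+0=0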